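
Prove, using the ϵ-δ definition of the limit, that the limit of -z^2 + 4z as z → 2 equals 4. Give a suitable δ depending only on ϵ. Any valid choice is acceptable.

δ = min(2, ϵ/6)

Let ϵ > 0 be given. We want δ > 0 such that 0 < |z − 2| < δ implies |(-z^2 + 4z) − 4| < ϵ.
(-z^2 + 4z) − 4 = -z^2 + 4z - 4 = (z − 2)(-z + 2).
So |(-z^2 + 4z) − 4| = |z − 2|·|-z + 2|.
Assume first that |z − 2| < 2, so |z| < 4. Then |-z + 2| ≤ 4 + 2 = 6.
Hence |(-z^2 + 4z) − 4| ≤ 6|z − 2| < ϵ provided |z − 2| < ϵ/6.
Take δ = min(2, ϵ/6). Then 0 < |z − 2| < δ gives both |z − 2| < 2 and |z − 2| < ϵ/6, so |(-z^2 + 4z) − 4| < ϵ.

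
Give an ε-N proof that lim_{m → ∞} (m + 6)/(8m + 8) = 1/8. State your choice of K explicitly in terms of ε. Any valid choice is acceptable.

Let ε > 0 be given. For m ≥ 1, |(m + 6)/(8m + 8) − (1/8)| = |40|/(8(8m + 8)) = 40/(8(8m + 8)).
Since 8m + 8 ≥ 8m for m ≥ 1, this is ≤ 40/(8·8m) = (5/8)/m.
So |(m + 6)/(8m + 8) − (1/8)| < ε whenever m > (5/8)/ε.
Take K = (5/8)/ε. If m > K then |(m + 6)/(8m + 8) − (1/8)| ≤ (5/8)/m < ε.

K = (5/8)/ε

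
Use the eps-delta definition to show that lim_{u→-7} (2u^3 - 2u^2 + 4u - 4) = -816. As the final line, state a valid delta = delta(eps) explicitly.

Let eps > 0 be given. We want delta > 0 such that 0 < |u + 7| < delta implies |(2u^3 - 2u^2 + 4u - 4) + 816| < eps.
(2u^3 - 2u^2 + 4u - 4) + 816 = 2u^3 - 2u^2 + 4u + 812 = (u + 7)(2u^2 - 16u + 116).
So |(2u^3 - 2u^2 + 4u - 4) + 816| = |u + 7|·|2u^2 - 16u + 116|.
Require delta ≤ 1. Then |u + 7| < 1 gives |u| < 8, and by the triangle inequality |2u^2 - 16u + 116| ≤ 2·8^2 + 16·8 + 116 = 372.
Hence |(2u^3 - 2u^2 + 4u - 4) + 816| ≤ 372|u + 7| < eps provided |u + 7| < eps/372.
Take delta = min(1, eps/372). Then 0 < |u + 7| < delta gives both |u + 7| < 1 and |u + 7| < eps/372, so |(2u^3 - 2u^2 + 4u - 4) + 816| < eps.

delta = min(1, eps/372)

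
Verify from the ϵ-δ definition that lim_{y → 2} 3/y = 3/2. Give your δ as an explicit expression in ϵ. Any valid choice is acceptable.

Let ϵ > 0. We seek δ > 0 such that 0 < |y − 2| < δ implies |3/y − (3/2)| < ϵ.
|3/y − (3/2)| = 3·|2 − y|/(2·|y|) = 3|y − 2|/(2|y|).
Restrict δ ≤ 1. Then |y − 2| < 1 gives |y| > 1, so 2|y| > 2.
Then |3/y − (3/2)| < 3|y − 2|/2, which is < ϵ when |y − 2| < (2/3)ϵ.
Take δ = min(1, (2/3)ϵ). Then 0 < |y − 2| < δ gives both |y − 2| < 1 and |y − 2| < (2/3)ϵ, so |3/y − (3/2)| < ϵ.

δ = min(1, (2/3)ϵ)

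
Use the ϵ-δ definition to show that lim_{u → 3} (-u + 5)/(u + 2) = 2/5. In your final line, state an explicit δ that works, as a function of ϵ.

Let ϵ > 0 be given. We want δ > 0 with 0 < |u − 3| < δ ⇒ |(-u + 5)/(u + 2) − (2/5)| < ϵ.
Combining over a common denominator, (-u + 5)/(u + 2) − (2/5) = [(-u + 5)·5 − 2·(u + 2)] / [5·(u + 2)] = -7(u − 3) / (5(u + 2)).
So |(-u + 5)/(u + 2) − (2/5)| = 7|u − 3| / (5·|u + 2|).
Restrict δ ≤ 5/2. Then |u − 3| < 5/2 gives |u + 2| = |(u − 3) + 5| ≥ 5 − 5/2 = 5/2.
Hence |(-u + 5)/(u + 2) − (2/5)| < 7|u − 3|/(5·(5/2)) = (14/25)|u − 3|, which is < ϵ once |u − 3| < (25/14)ϵ.
Take δ = min(5/2, (25/14)ϵ). Then 0 < |u − 3| < δ forces both bounds, so |(-u + 5)/(u + 2) − (2/5)| < ϵ.

δ = min(5/2, (25/14)ϵ)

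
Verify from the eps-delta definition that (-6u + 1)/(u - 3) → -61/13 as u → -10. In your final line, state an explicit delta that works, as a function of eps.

delta = min(13/2, (169/34)eps)

Let eps > 0 be given. We want delta > 0 with 0 < |u + 10| < delta ⇒ |(-6u + 1)/(u - 3) + 61/13| < eps.
Combining over a common denominator, (-6u + 1)/(u - 3) + 61/13 = [(-6u + 1)·(-13) − 61·(u - 3)] / [(-13)·(u - 3)] = 17(u + 10) / ((-13)(u - 3)).
So |(-6u + 1)/(u - 3) + 61/13| = 17|u + 10| / (13·|u − 3|).
Restrict delta ≤ 13/2. Then |u + 10| < 13/2 gives |u − 3| = |(u + 10) + (-13)| ≥ 13 − 13/2 = 13/2.
Hence |(-6u + 1)/(u - 3) + 61/13| < 17|u + 10|/(13·(13/2)) = (34/169)|u + 10|, which is < eps once |u + 10| < (169/34)eps.
Take delta = min(13/2, (169/34)eps). Then 0 < |u + 10| < delta forces both bounds, so |(-6u + 1)/(u - 3) + 61/13| < eps.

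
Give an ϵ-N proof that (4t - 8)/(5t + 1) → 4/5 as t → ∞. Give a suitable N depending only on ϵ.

Let ϵ > 0 be given. We seek N > 0 such that t > N implies |(4t - 8)/(5t + 1) − (4/5)| < ϵ.
(4t - 8)/(5t + 1) − (4/5) = (5(4t - 8) − 4(5t + 1)) / (5(5t + 1)) = -44/(5(5t + 1)).
For t > 0 we have 5t + 1 > 5t, so |(4t - 8)/(5t + 1) − (4/5)| = 44/(5(5t + 1)) < 44/(5·5t) = (44/25)/t.
Thus |(4t - 8)/(5t + 1) − (4/5)| < ϵ whenever t > (44/25)/ϵ.
Take N = (44/25)/ϵ. If t > N then |(4t - 8)/(5t + 1) − (4/5)| < (44/25)/t < ϵ.

N = (44/25)/ϵ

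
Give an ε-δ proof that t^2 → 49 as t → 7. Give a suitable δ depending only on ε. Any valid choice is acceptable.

Fix ε > 0. We seek δ > 0 with 0 < |t − 7| < δ ⇒ |t^2 − 49| < ε.
Factor: t^2 − 49 = (t − 7)(t + 7), so |t^2 − 49| = |t − 7|·|t + 7|.
Restrict δ ≤ 1. Then |t − 7| < 1 gives |t| < 8, so by the triangle inequality |t + 7| ≤ 8 + 7 = 15.
Hence |t^2 − 49| ≤ 15|t − 7|, which is < ε once |t − 7| < ε/15.
Take δ = min(1, ε/15). If 0 < |t − 7| < δ then both bounds hold and |t^2 − 49| ≤ 15|t − 7| < 15·(ε/15) = ε.

δ = min(1, ε/15)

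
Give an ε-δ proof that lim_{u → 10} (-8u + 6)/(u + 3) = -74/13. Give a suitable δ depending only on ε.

δ = min(13/2, (169/60)ε)

Fix ε > 0. We want δ > 0 with 0 < |u − 10| < δ ⇒ |(-8u + 6)/(u + 3) + 74/13| < ε.
Combining over a common denominator, (-8u + 6)/(u + 3) + 74/13 = [(-8u + 6)·13 − (-74)·(u + 3)] / [13·(u + 3)] = -30(u − 10) / (13(u + 3)).
So |(-8u + 6)/(u + 3) + 74/13| = 30|u − 10| / (13·|u + 3|).
Restrict δ ≤ 13/2. Then |u − 10| < 13/2 gives |u + 3| = |(u − 10) + 13| ≥ 13 − 13/2 = 13/2.
Hence |(-8u + 6)/(u + 3) + 74/13| < 30|u − 10|/(13·(13/2)) = (60/169)|u − 10|, which is < ε once |u − 10| < (169/60)ε.
Take δ = min(13/2, (169/60)ε). Then 0 < |u − 10| < δ forces both bounds, so |(-8u + 6)/(u + 3) + 74/13| < ε.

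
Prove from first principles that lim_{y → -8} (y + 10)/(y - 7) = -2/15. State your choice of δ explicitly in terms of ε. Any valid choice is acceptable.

Let ε > 0 be given. We want δ > 0 with 0 < |y + 8| < δ ⇒ |(y + 10)/(y - 7) + 2/15| < ε.
Combining over a common denominator, (y + 10)/(y - 7) + 2/15 = [(y + 10)·(-15) − 2·(y - 7)] / [(-15)·(y - 7)] = -17(y + 8) / ((-15)(y - 7)).
So |(y + 10)/(y - 7) + 2/15| = 17|y + 8| / (15·|y − 7|).
Restrict δ ≤ 15/2. Then |y + 8| < 15/2 gives |y − 7| = |(y + 8) + (-15)| ≥ 15 − 15/2 = 15/2.
Hence |(y + 10)/(y - 7) + 2/15| < 17|y + 8|/(15·(15/2)) = (34/225)|y + 8|, which is < ε once |y + 8| < (225/34)ε.
Take δ = min(15/2, (225/34)ε). Then 0 < |y + 8| < δ forces both bounds, so |(y + 10)/(y - 7) + 2/15| < ε.

δ = min(15/2, (225/34)ε)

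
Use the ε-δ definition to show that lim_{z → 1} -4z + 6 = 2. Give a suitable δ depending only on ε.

δ = ε/4

Let ε > 0. We need δ > 0 so that 0 < |z − 1| < δ implies |(-4z + 6) − 2| < ε.
|(-4z + 6) − 2| = |-4z + 4| = 4|z − 1|.
Thus it suffices that |z − 1| < ε/4.
Take δ = ε/4. If 0 < |z − 1| < δ then |(-4z + 6) − 2| = 4|z − 1| < 4·(ε/4) = ε.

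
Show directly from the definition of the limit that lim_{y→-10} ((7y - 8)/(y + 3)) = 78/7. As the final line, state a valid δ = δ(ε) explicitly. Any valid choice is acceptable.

Let ε > 0 be given. We want δ > 0 with 0 < |y + 10| < δ ⇒ |(7y - 8)/(y + 3) − (78/7)| < ε.
Combining over a common denominator, (7y - 8)/(y + 3) − (78/7) = [(7y - 8)·(-7) − (-78)·(y + 3)] / [(-7)·(y + 3)] = 29(y + 10) / ((-7)(y + 3)).
So |(7y - 8)/(y + 3) − (78/7)| = 29|y + 10| / (7·|y + 3|).
Restrict δ ≤ 7/2. Then |y + 10| < 7/2 gives |y + 3| = |(y + 10) + (-7)| ≥ 7 − 7/2 = 7/2.
Hence |(7y - 8)/(y + 3) − (78/7)| < 29|y + 10|/(7·(7/2)) = (58/49)|y + 10|, which is < ε once |y + 10| < (49/58)ε.
Take δ = min(7/2, (49/58)ε). Then 0 < |y + 10| < δ forces both bounds, so |(7y - 8)/(y + 3) − (78/7)| < ε.

δ = min(7/2, (49/58)ε)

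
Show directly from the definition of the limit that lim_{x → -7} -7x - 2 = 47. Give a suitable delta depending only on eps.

delta = eps/7

Let eps > 0 be given. We need delta > 0 so that 0 < |x + 7| < delta implies |(-7x - 2) − 47| < eps.
Since (-7x - 2) − 47 = -7(x + 7), we have |(-7x - 2) − 47| = 7|x + 7|.
Thus it suffices that |x + 7| < eps/7.
Take delta = eps/7. If 0 < |x + 7| < delta then |(-7x - 2) − 47| = 7|x + 7| < 7·(eps/7) = eps.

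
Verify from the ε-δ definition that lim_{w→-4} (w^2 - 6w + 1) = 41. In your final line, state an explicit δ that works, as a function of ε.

δ = min(1, ε/15)

Let ε > 0 be given. We want δ > 0 such that 0 < |w + 4| < δ implies |(w^2 - 6w + 1) − 41| < ε.
(w^2 - 6w + 1) − 41 = w^2 - 6w - 40 = (w + 4)(w - 10).
So |(w^2 - 6w + 1) − 41| = |w + 4|·|w - 10|.
Assume first that |w + 4| < 1, so |w| < 5. Then |w - 10| ≤ 5 + 10 = 15.
Hence |(w^2 - 6w + 1) − 41| ≤ 15|w + 4| < ε provided |w + 4| < ε/15.
Take δ = min(1, ε/15). Then 0 < |w + 4| < δ gives both |w + 4| < 1 and |w + 4| < ε/15, so |(w^2 - 6w + 1) − 41| < ε.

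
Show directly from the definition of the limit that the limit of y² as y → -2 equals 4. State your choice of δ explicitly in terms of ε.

Let ε > 0 be given. We seek δ > 0 with 0 < |y + 2| < δ ⇒ |y² − 4| < ε.
Factor: y² − 4 = (y + 2)(y - 2), so |y² − 4| = |y + 2|·|y - 2|.
Impose δ ≤ 1 so that |y| < 3; then |y - 2| ≤ 5.
Hence |y² − 4| ≤ 5|y + 2|, which is < ε once |y + 2| < ε/5.
Take δ = min(1, ε/5). If 0 < |y + 2| < δ then both bounds hold and |y² − 4| ≤ 5|y + 2| < 5·(ε/5) = ε.

δ = min(1, ε/5)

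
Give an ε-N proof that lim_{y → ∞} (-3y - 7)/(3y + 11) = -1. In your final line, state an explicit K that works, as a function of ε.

K = (4/3)/ε

Let ε > 0. We seek K > 0 such that y > K implies |(-3y - 7)/(3y + 11) + 1| < ε.
(-3y - 7)/(3y + 11) + 1 = (3(-3y - 7) − (-3)(3y + 11)) / (3(3y + 11)) = 12/(3(3y + 11)).
For y > 0 we have 3y + 11 > 3y, so |(-3y - 7)/(3y + 11) + 1| = 12/(3(3y + 11)) < 12/(3·3y) = (4/3)/y.
Thus |(-3y - 7)/(3y + 11) + 1| < ε whenever y > (4/3)/ε.
Take K = (4/3)/ε. If y > K then |(-3y - 7)/(3y + 11) + 1| < (4/3)/y < ε.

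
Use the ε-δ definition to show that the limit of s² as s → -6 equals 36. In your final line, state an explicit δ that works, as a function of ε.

Suppose ε > 0. We seek δ > 0 with 0 < |s + 6| < δ ⇒ |s² − 36| < ε.
Factor: s² − 36 = (s + 6)(s - 6), so |s² − 36| = |s + 6|·|s - 6|.
Impose δ ≤ 1 so that |s| < 7; then |s - 6| ≤ 13.
Hence |s² − 36| ≤ 13|s + 6|, which is < ε once |s + 6| < ε/13.
Take δ = min(1, ε/13). If 0 < |s + 6| < δ then both bounds hold and |s² − 36| ≤ 13|s + 6| < 13·(ε/13) = ε.

δ = min(1, ε/13)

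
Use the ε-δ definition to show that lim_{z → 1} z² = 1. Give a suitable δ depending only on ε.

δ = min(1, ε/3)

Let ε > 0. We seek δ > 0 with 0 < |z − 1| < δ ⇒ |z² − 1| < ε.
Factor: z² − 1 = (z − 1)(z + 1), so |z² − 1| = |z − 1|·|z + 1|.
Impose δ ≤ 1 so that |z| < 2; then |z + 1| ≤ 3.
Hence |z² − 1| ≤ 3|z − 1|, which is < ε once |z − 1| < ε/3.
Take δ = min(1, ε/3). If 0 < |z − 1| < δ then both bounds hold and |z² − 1| ≤ 3|z − 1| < 3·(ε/3) = ε.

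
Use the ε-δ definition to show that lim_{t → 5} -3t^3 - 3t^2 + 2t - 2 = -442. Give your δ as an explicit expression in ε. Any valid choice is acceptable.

Let ε > 0 be given. We want δ > 0 such that 0 < |t − 5| < δ implies |(-3t^3 - 3t^2 + 2t - 2) + 442| < ε.
(-3t^3 - 3t^2 + 2t - 2) + 442 = -3t^3 - 3t^2 + 2t + 440 = (t − 5)(-3t^2 - 18t - 88).
So |(-3t^3 - 3t^2 + 2t - 2) + 442| = |t − 5|·|-3t^2 - 18t - 88|.
Assume first that |t − 5| < 1, so |t| < 6. Then |-3t^2 - 18t - 88| ≤ 3·6^2 + 18·6 + 88 = 304.
Hence |(-3t^3 - 3t^2 + 2t - 2) + 442| ≤ 304|t − 5| < ε provided |t − 5| < ε/304.
Take δ = min(1, ε/304). Then 0 < |t − 5| < δ gives both |t − 5| < 1 and |t − 5| < ε/304, so |(-3t^3 - 3t^2 + 2t - 2) + 442| < ε.

δ = min(1, ε/304)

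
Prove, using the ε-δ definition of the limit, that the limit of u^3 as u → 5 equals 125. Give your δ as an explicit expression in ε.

Let ε > 0. We seek δ > 0 with 0 < |u − 5| < δ ⇒ |u^3 − 125| < ε.
Factor: u^3 − 125 = (u − 5)(u^2 + 5u + 25), so |u^3 − 125| = |u − 5|·|u^2 + 5u + 25|.
Impose δ ≤ 1 so that |u| < 6; then |u^2 + 5u + 25| ≤ 91.
Hence |u^3 − 125| ≤ 91|u − 5|, which is < ε once |u − 5| < ε/91.
Take δ = min(1, ε/91). If 0 < |u − 5| < δ then both bounds hold and |u^3 − 125| ≤ 91|u − 5| < 91·(ε/91) = ε.

δ = min(1, ε/91)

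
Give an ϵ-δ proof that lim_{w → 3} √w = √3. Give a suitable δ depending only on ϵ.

δ = min(3, √3·ϵ)

Suppose ϵ > 0. We want δ > 0 such that 0 < |w − 3| < δ implies |√w − √3| < ϵ.
Rationalise: √w − √3 = (w − 3)/(√w + √3), so |√w − √3| = |w − 3|/(√w + √3).
Restrict δ ≤ 3 so that |w − 3| < 3 forces w > 0, and then √w + √3 > √3.
Hence |√w − √3| < |w − 3|/√3, which is < ϵ once |w − 3| < √3·ϵ.
Take δ = min(3, √3·ϵ). If 0 < |w − 3| < δ then w > 0 and |√w − √3| < |w − 3|/√3 < ϵ.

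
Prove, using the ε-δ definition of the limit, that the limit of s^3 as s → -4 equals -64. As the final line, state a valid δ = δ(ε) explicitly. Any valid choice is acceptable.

Fix ε > 0. We seek δ > 0 with 0 < |s + 4| < δ ⇒ |s^3 + 64| < ε.
Factor: s^3 + 64 = (s + 4)(s^2 - 4s + 16), so |s^3 + 64| = |s + 4|·|s^2 - 4s + 16|.
Impose δ ≤ 1 so that |s| < 5; then |s^2 - 4s + 16| ≤ 61.
Hence |s^3 + 64| ≤ 61|s + 4|, which is < ε once |s + 4| < ε/61.
Take δ = min(1, ε/61). If 0 < |s + 4| < δ then both bounds hold and |s^3 + 64| ≤ 61|s + 4| < 61·(ε/61) = ε.

δ = min(1, ε/61)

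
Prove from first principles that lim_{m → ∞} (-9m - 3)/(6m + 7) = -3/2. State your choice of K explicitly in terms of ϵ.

K = (5/4)/ϵ

Let ϵ > 0. For m ≥ 1, |(-9m - 3)/(6m + 7) + 3/2| = |45|/(6(6m + 7)) = 45/(6(6m + 7)).
Since 6m + 7 ≥ 6m for m ≥ 1, this is ≤ 45/(6·6m) = (5/4)/m.
So |(-9m - 3)/(6m + 7) + 3/2| < ϵ whenever m > (5/4)/ϵ.
Take K = (5/4)/ϵ. If m > K then |(-9m - 3)/(6m + 7) + 3/2| ≤ (5/4)/m < ϵ.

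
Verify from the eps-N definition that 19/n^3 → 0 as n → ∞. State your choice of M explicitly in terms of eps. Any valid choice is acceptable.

Fix eps > 0. For n ≥ 1, |19/n^3 − 0| = 19/n^3.
19/n^3 < eps ⇔ n^3 > 19/eps ⇔ n > (19/eps)^{1/3}.
Take M = (19/eps)^{1/3}. Then n > M implies 19/n^3 < eps.

M = (19/eps)^{1/3}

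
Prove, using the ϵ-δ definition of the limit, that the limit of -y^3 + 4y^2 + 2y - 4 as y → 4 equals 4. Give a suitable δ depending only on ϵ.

δ = min(2, ϵ/38)

Fix ϵ > 0. We want δ > 0 such that 0 < |y − 4| < δ implies |(-y^3 + 4y^2 + 2y - 4) − 4| < ϵ.
(-y^3 + 4y^2 + 2y - 4) − 4 = -y^3 + 4y^2 + 2y - 8 = (y − 4)(-y^2 + 2).
So |(-y^3 + 4y^2 + 2y - 4) − 4| = |y − 4|·|-y^2 + 2|.
Assume first that |y − 4| < 2, so |y| < 6. Then |-y^2 + 2| ≤ 6^2 + 2 = 38.
Hence |(-y^3 + 4y^2 + 2y - 4) − 4| ≤ 38|y − 4| < ϵ provided |y − 4| < ϵ/38.
Choosing δ = min(2, ϵ/38) ensures both conditions, hence |(-y^3 + 4y^2 + 2y - 4) − 4| < ϵ.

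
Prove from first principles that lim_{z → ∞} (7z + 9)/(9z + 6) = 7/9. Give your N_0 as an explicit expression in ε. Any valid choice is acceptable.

N_0 = (13/27)/ε

Fix ε > 0. We seek N_0 > 0 such that z > N_0 implies |(7z + 9)/(9z + 6) − (7/9)| < ε.
(7z + 9)/(9z + 6) − (7/9) = (9(7z + 9) − 7(9z + 6)) / (9(9z + 6)) = 39/(9(9z + 6)).
For z > 0 we have 9z + 6 > 9z, so |(7z + 9)/(9z + 6) − (7/9)| = 39/(9(9z + 6)) < 39/(9·9z) = (13/27)/z.
Thus |(7z + 9)/(9z + 6) − (7/9)| < ε whenever z > (13/27)/ε.
Take N_0 = (13/27)/ε. If z > N_0 then |(7z + 9)/(9z + 6) − (7/9)| < (13/27)/z < ε.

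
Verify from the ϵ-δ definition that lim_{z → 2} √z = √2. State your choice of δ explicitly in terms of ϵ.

Let ϵ > 0 be given. We want δ > 0 such that 0 < |z − 2| < δ implies |√z − √2| < ϵ.
Rationalise: √z − √2 = (z − 2)/(√z + √2), so |√z − √2| = |z − 2|/(√z + √2).
Restrict δ ≤ 2 so that |z − 2| < 2 forces z > 0, and then √z + √2 > √2.
Hence |√z − √2| < |z − 2|/√2, which is < ϵ once |z − 2| < √2·ϵ.
Take δ = min(2, √2·ϵ). If 0 < |z − 2| < δ then z > 0 and |√z − √2| < |z − 2|/√2 < ϵ.

δ = min(2, √2·ϵ)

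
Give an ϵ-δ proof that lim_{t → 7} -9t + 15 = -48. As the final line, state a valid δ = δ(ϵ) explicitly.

Let ϵ > 0 be given. We need δ > 0 so that 0 < |t − 7| < δ implies |(-9t + 15) + 48| < ϵ.
Since (-9t + 15) + 48 = -9(t − 7), we have |(-9t + 15) + 48| = 9|t − 7|.
So 9|t − 7| < ϵ exactly when |t − 7| < ϵ/9.
Choosing δ = ϵ/9 gives |(-9t + 15) + 48| = 9|t − 7| < ϵ whenever |t − 7| < δ.

δ = ϵ/9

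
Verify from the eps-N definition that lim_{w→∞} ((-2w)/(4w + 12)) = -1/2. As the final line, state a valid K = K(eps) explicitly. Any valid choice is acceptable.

Let eps > 0 be given. We seek K > 0 such that w > K implies |(-2w)/(4w + 12) + 1/2| < eps.
(-2w)/(4w + 12) + 1/2 = (4(-2w) − (-2)(4w + 12)) / (4(4w + 12)) = 24/(4(4w + 12)).
For w > 0 we have 4w + 12 > 4w, so |(-2w)/(4w + 12) + 1/2| = 24/(4(4w + 12)) < 24/(4·4w) = (3/2)/w.
Thus |(-2w)/(4w + 12) + 1/2| < eps whenever w > (3/2)/eps.
Take K = (3/2)/eps. If w > K then |(-2w)/(4w + 12) + 1/2| < (3/2)/w < eps.

K = (3/2)/eps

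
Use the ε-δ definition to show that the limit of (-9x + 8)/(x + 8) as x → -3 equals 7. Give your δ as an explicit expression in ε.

δ = min(5/2, (5/32)ε)

Fix ε > 0. We want δ > 0 with 0 < |x + 3| < δ ⇒ |(-9x + 8)/(x + 8) − 7| < ε.
Combining over a common denominator, (-9x + 8)/(x + 8) − 7 = [(-9x + 8)·5 − 35·(x + 8)] / [5·(x + 8)] = -80(x + 3) / (5(x + 8)).
So |(-9x + 8)/(x + 8) − 7| = 80|x + 3| / (5·|x + 8|).
Require δ ≤ 5/2, so |x + 8| ≥ |5| − |x + 3| > 5 − 5/2 = 5/2.
Hence |(-9x + 8)/(x + 8) − 7| < 80|x + 3|/(5·(5/2)) = (32/5)|x + 3|, which is < ε once |x + 3| < (5/32)ε.
Take δ = min(5/2, (5/32)ε). Then 0 < |x + 3| < δ forces both bounds, so |(-9x + 8)/(x + 8) − 7| < ε.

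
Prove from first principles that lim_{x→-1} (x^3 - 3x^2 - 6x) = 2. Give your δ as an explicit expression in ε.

Fix ε > 0. We want δ > 0 such that 0 < |x + 1| < δ implies |(x^3 - 3x^2 - 6x) − 2| < ε.
(x^3 - 3x^2 - 6x) − 2 = x^3 - 3x^2 - 6x - 2 = (x + 1)(x^2 - 4x - 2).
So |(x^3 - 3x^2 - 6x) − 2| = |x + 1|·|x^2 - 4x - 2|.
Require δ ≤ 1. Then |x + 1| < 1 gives |x| < 2, and by the triangle inequality |x^2 - 4x - 2| ≤ 2^2 + 4·2 + 2 = 14.
Hence |(x^3 - 3x^2 - 6x) − 2| ≤ 14|x + 1| < ε provided |x + 1| < ε/14.
Choosing δ = min(1, ε/14) ensures both conditions, hence |(x^3 - 3x^2 - 6x) − 2| < ε.

δ = min(1, ε/14)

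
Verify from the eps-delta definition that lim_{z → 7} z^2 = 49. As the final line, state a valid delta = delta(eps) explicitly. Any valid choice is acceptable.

Suppose eps > 0. We seek delta > 0 with 0 < |z − 7| < delta ⇒ |z^2 − 49| < eps.
Factor: z^2 − 49 = (z − 7)(z + 7), so |z^2 − 49| = |z − 7|·|z + 7|.
Restrict delta ≤ 2. Then |z − 7| < 2 gives |z| < 9, so by the triangle inequality |z + 7| ≤ 9 + 7 = 16.
Hence |z^2 − 49| ≤ 16|z − 7|, which is < eps once |z − 7| < eps/16.
Take delta = min(2, eps/16). If 0 < |z − 7| < delta then both bounds hold and |z^2 − 49| ≤ 16|z − 7| < 16·(eps/16) = eps.

delta = min(2, eps/16)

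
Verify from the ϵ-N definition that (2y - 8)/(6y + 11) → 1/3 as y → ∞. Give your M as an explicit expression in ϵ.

Let ϵ > 0 be given. We seek M > 0 such that y > M implies |(2y - 8)/(6y + 11) − (1/3)| < ϵ.
(2y - 8)/(6y + 11) − (1/3) = (6(2y - 8) − 2(6y + 11)) / (6(6y + 11)) = -70/(6(6y + 11)).
For y > 0 we have 6y + 11 > 6y, so |(2y - 8)/(6y + 11) − (1/3)| = 70/(6(6y + 11)) < 70/(6·6y) = (35/18)/y.
Thus |(2y - 8)/(6y + 11) − (1/3)| < ϵ whenever y > (35/18)/ϵ.
Take M = (35/18)/ϵ. If y > M then |(2y - 8)/(6y + 11) − (1/3)| < (35/18)/y < ϵ.

M = (35/18)/ϵ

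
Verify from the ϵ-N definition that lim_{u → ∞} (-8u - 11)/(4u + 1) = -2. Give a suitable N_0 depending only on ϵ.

Fix ϵ > 0. We seek N_0 > 0 such that u > N_0 implies |(-8u - 11)/(4u + 1) + 2| < ϵ.
(-8u - 11)/(4u + 1) + 2 = (4(-8u - 11) − (-8)(4u + 1)) / (4(4u + 1)) = -36/(4(4u + 1)).
For u > 0 we have 4u + 1 > 4u, so |(-8u - 11)/(4u + 1) + 2| = 36/(4(4u + 1)) < 36/(4·4u) = (9/4)/u.
Thus |(-8u - 11)/(4u + 1) + 2| < ϵ whenever u > (9/4)/ϵ.
Take N_0 = (9/4)/ϵ. If u > N_0 then |(-8u - 11)/(4u + 1) + 2| < (9/4)/u < ϵ.

N_0 = (9/4)/ϵ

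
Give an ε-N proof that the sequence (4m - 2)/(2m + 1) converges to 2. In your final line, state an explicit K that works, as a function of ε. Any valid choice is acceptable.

Suppose ε > 0. For m ≥ 1, |(4m - 2)/(2m + 1) − 2| = |-8|/(2(2m + 1)) = 8/(2(2m + 1)).
Since 2m + 1 ≥ 2m for m ≥ 1, this is ≤ 8/(2·2m) = 2/m.
So |(4m - 2)/(2m + 1) − 2| < ε whenever m > 2/ε.
Take K = 2/ε. If m > K then |(4m - 2)/(2m + 1) − 2| ≤ 2/m < ε.

K = 2/ε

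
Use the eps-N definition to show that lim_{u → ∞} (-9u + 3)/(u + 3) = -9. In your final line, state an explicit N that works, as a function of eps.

N = 30/eps

Fix eps > 0. We seek N > 0 such that u > N implies |(-9u + 3)/(u + 3) + 9| < eps.
(-9u + 3)/(u + 3) + 9 = ((-9u + 3) − (-9)(u + 3)) / ((u + 3)) = 30/((u + 3)).
For u > 0 we have u + 3 > u, so |(-9u + 3)/(u + 3) + 9| = 30/((u + 3)) < 30/(u) = 30/u.
Thus |(-9u + 3)/(u + 3) + 9| < eps whenever u > 30/eps.
Take N = 30/eps. If u > N then |(-9u + 3)/(u + 3) + 9| < 30/u < eps.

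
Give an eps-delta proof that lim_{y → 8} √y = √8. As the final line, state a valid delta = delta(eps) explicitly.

Let eps > 0 be given. We want delta > 0 such that 0 < |y − 8| < delta implies |√y − √8| < eps.
Multiplying by the conjugate, |√y − √8| = |y − 8|/(√y + √8).
Restrict delta ≤ 8 so that |y − 8| < 8 forces y > 0, and then √y + √8 > √8.
Hence |√y − √8| < |y − 8|/√8, which is < eps once |y − 8| < √8·eps.
Take delta = min(8, √8·eps). If 0 < |y − 8| < delta then y > 0 and |√y − √8| < |y − 8|/√8 < eps.

delta = min(8, √8·eps)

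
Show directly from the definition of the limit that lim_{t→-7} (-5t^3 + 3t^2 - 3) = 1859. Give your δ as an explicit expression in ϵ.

δ = min(1, ϵ/890)

Let ϵ > 0. We want δ > 0 such that 0 < |t + 7| < δ implies |(-5t^3 + 3t^2 - 3) − 1859| < ϵ.
(-5t^3 + 3t^2 - 3) − 1859 = -5t^3 + 3t^2 - 1862 = (t + 7)(-5t^2 + 38t - 266).
So |(-5t^3 + 3t^2 - 3) − 1859| = |t + 7|·|-5t^2 + 38t - 266|.
Assume first that |t + 7| < 1, so |t| < 8. Then |-5t^2 + 38t - 266| ≤ 5·8^2 + 38·8 + 266 = 890.
Hence |(-5t^3 + 3t^2 - 3) − 1859| ≤ 890|t + 7| < ϵ provided |t + 7| < ϵ/890.
Take δ = min(1, ϵ/890). Then 0 < |t + 7| < δ gives both |t + 7| < 1 and |t + 7| < ϵ/890, so |(-5t^3 + 3t^2 - 3) − 1859| < ϵ.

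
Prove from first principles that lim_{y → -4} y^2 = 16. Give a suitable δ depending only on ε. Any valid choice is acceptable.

Let ε > 0. We seek δ > 0 with 0 < |y + 4| < δ ⇒ |y^2 − 16| < ε.
Factor: y^2 − 16 = (y + 4)(y - 4), so |y^2 − 16| = |y + 4|·|y - 4|.
Impose δ ≤ 2 so that |y| < 6; then |y - 4| ≤ 10.
Hence |y^2 − 16| ≤ 10|y + 4|, which is < ε once |y + 4| < ε/10.
Take δ = min(2, ε/10). If 0 < |y + 4| < δ then both bounds hold and |y^2 − 16| ≤ 10|y + 4| < 10·(ε/10) = ε.

δ = min(2, ε/10)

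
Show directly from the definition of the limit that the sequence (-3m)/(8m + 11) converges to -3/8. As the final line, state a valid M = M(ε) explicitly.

Let ε > 0 be given. For m ≥ 1, |(-3m)/(8m + 11) + 3/8| = |33|/(8(8m + 11)) = 33/(8(8m + 11)).
Since 8m + 11 ≥ 8m for m ≥ 1, this is ≤ 33/(8·8m) = (33/64)/m.
So |(-3m)/(8m + 11) + 3/8| < ε whenever m > (33/64)/ε.
Take M = (33/64)/ε. If m > M then |(-3m)/(8m + 11) + 3/8| ≤ (33/64)/m < ε.

M = (33/64)/ε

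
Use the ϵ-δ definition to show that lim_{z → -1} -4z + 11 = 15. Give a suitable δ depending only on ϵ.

Fix ϵ > 0. We need δ > 0 so that 0 < |z + 1| < δ implies |(-4z + 11) − 15| < ϵ.
Since (-4z + 11) − 15 = -4(z + 1), we have |(-4z + 11) − 15| = 4|z + 1|.
So 4|z + 1| < ϵ exactly when |z + 1| < ϵ/4.
Choosing δ = ϵ/4 gives |(-4z + 11) − 15| = 4|z + 1| < ϵ whenever |z + 1| < δ.

δ = ϵ/4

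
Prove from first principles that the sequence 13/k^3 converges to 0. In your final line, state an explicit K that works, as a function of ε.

Let ε > 0. For k ≥ 1, |13/k^3 − 0| = 13/k^3.
13/k^3 < ε ⇔ k^3 > 13/ε ⇔ k > (13/ε)^{1/3}.
Take K = (13/ε)^{1/3}. Then k > K implies 13/k^3 < ε.

K = (13/ε)^{1/3}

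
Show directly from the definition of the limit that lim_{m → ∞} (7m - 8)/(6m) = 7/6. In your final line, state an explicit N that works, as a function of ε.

N = (4/3)/ε

Suppose ε > 0. For m ≥ 1, |(7m - 8)/(6m) − (7/6)| = |-48|/(6(6m)) = 48/(6(6m)).
Since 6m ≥ 6m for m ≥ 1, this is ≤ 48/(6·6m) = (4/3)/m.
So |(7m - 8)/(6m) − (7/6)| < ε whenever m > (4/3)/ε.
Take N = (4/3)/ε. If m > N then |(7m - 8)/(6m) − (7/6)| ≤ (4/3)/m < ε.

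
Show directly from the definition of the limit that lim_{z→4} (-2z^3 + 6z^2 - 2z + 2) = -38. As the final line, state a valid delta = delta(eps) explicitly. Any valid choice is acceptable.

Let eps > 0. We want delta > 0 such that 0 < |z − 4| < delta implies |(-2z^3 + 6z^2 - 2z + 2) + 38| < eps.
(-2z^3 + 6z^2 - 2z + 2) + 38 = -2z^3 + 6z^2 - 2z + 40 = (z − 4)(-2z^2 - 2z - 10).
So |(-2z^3 + 6z^2 - 2z + 2) + 38| = |z − 4|·|-2z^2 - 2z - 10|.
Assume first that |z − 4| < 1, so |z| < 5. Then |-2z^2 - 2z - 10| ≤ 2·5^2 + 2·5 + 10 = 70.
Hence |(-2z^3 + 6z^2 - 2z + 2) + 38| ≤ 70|z − 4| < eps provided |z − 4| < eps/70.
Take delta = min(1, eps/70). Then 0 < |z − 4| < delta gives both |z − 4| < 1 and |z − 4| < eps/70, so |(-2z^3 + 6z^2 - 2z + 2) + 38| < eps.

delta = min(1, eps/70)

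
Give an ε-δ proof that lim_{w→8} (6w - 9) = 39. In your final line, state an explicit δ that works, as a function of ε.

δ = ε/6

Fix ε > 0. We need δ > 0 so that 0 < |w − 8| < δ implies |(6w - 9) − 39| < ε.
Since (6w - 9) − 39 = 6(w − 8), we have |(6w - 9) − 39| = 6|w − 8|.
Thus it suffices that |w − 8| < ε/6.
Take δ = ε/6. If 0 < |w − 8| < δ then |(6w - 9) − 39| = 6|w − 8| < 6·(ε/6) = ε.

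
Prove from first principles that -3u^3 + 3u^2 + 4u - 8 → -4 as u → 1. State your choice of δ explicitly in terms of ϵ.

Let ϵ > 0 be given. We want δ > 0 such that 0 < |u − 1| < δ implies |(-3u^3 + 3u^2 + 4u - 8) + 4| < ϵ.
(-3u^3 + 3u^2 + 4u - 8) + 4 = -3u^3 + 3u^2 + 4u - 4 = (u − 1)(-3u^2 + 4).
So |(-3u^3 + 3u^2 + 4u - 8) + 4| = |u − 1|·|-3u^2 + 4|.
Require δ ≤ 1. Then |u − 1| < 1 gives |u| < 2, and by the triangle inequality |-3u^2 + 4| ≤ 3·2^2 + 4 = 16.
Hence |(-3u^3 + 3u^2 + 4u - 8) + 4| ≤ 16|u − 1| < ϵ provided |u − 1| < ϵ/16.
Take δ = min(1, ϵ/16). Then 0 < |u − 1| < δ gives both |u − 1| < 1 and |u − 1| < ϵ/16, so |(-3u^3 + 3u^2 + 4u - 8) + 4| < ϵ.

δ = min(1, ϵ/16)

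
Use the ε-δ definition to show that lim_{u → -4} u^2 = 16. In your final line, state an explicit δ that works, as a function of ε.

Fix ε > 0. We seek δ > 0 with 0 < |u + 4| < δ ⇒ |u^2 − 16| < ε.
Factor: u^2 − 16 = (u + 4)(u - 4), so |u^2 − 16| = |u + 4|·|u - 4|.
Impose δ ≤ 2 so that |u| < 6; then |u - 4| ≤ 10.
Hence |u^2 − 16| ≤ 10|u + 4|, which is < ε once |u + 4| < ε/10.
Take δ = min(2, ε/10). If 0 < |u + 4| < δ then both bounds hold and |u^2 − 16| ≤ 10|u + 4| < 10·(ε/10) = ε.

δ = min(2, ε/10)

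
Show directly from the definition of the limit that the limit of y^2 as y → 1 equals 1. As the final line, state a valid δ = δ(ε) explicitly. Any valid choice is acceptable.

Suppose ε > 0. We seek δ > 0 with 0 < |y − 1| < δ ⇒ |y^2 − 1| < ε.
Factor: y^2 − 1 = (y − 1)(y + 1), so |y^2 − 1| = |y − 1|·|y + 1|.
Impose δ ≤ 1 so that |y| < 2; then |y + 1| ≤ 3.
Hence |y^2 − 1| ≤ 3|y − 1|, which is < ε once |y − 1| < ε/3.
Take δ = min(1, ε/3). If 0 < |y − 1| < δ then both bounds hold and |y^2 − 1| ≤ 3|y − 1| < 3·(ε/3) = ε.

δ = min(1, ε/3)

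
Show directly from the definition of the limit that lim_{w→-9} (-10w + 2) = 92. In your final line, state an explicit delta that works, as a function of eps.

delta = eps/10

Let eps > 0 be given. We need delta > 0 so that 0 < |w + 9| < delta implies |(-10w + 2) − 92| < eps.
Since (-10w + 2) − 92 = -10(w + 9), we have |(-10w + 2) − 92| = 10|w + 9|.
Thus it suffices that |w + 9| < eps/10.
Choosing delta = eps/10 gives |(-10w + 2) − 92| = 10|w + 9| < eps whenever |w + 9| < delta.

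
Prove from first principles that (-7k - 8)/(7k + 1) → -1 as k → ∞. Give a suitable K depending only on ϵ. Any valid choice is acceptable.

K = 1/ϵ

Fix ϵ > 0. For k ≥ 1, |(-7k - 8)/(7k + 1) + 1| = |-49|/(7(7k + 1)) = 49/(7(7k + 1)).
Since 7k + 1 ≥ 7k for k ≥ 1, this is ≤ 49/(7·7k) = 1/k.
So |(-7k - 8)/(7k + 1) + 1| < ϵ whenever k > 1/ϵ.
Take K = 1/ϵ. If k > K then |(-7k - 8)/(7k + 1) + 1| ≤ 1/k < ϵ.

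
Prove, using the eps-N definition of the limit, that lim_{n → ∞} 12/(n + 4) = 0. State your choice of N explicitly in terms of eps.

N = 12/eps

Let eps > 0. For n ≥ 1, |12/(n + 4) − 0| = 12/(n + 4) ≤ 12/n.
We need 12/n < eps, i.e. n > 12/eps.
Take N = 12/eps. If n > N then |12/(n + 4)| ≤ 12/n < eps.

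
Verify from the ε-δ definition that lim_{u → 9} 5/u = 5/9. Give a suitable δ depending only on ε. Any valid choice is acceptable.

Suppose ε > 0. We seek δ > 0 such that 0 < |u − 9| < δ implies |5/u − (5/9)| < ε.
|5/u − (5/9)| = 5·|9 − u|/(9·|u|) = 5|u − 9|/(9|u|).
Restrict δ ≤ 9/2. Then |u − 9| < 9/2 gives |u| > 9/2, so 9|u| > 81/2.
Then |5/u − (5/9)| < 5|u − 9|/(81/2), which is < ε when |u − 9| < (81/10)ε.
Take δ = min(9/2, (81/10)ε). Then 0 < |u − 9| < δ gives both |u − 9| < 9/2 and |u − 9| < (81/10)ε, so |5/u − (5/9)| < ε.

δ = min(9/2, (81/10)ε)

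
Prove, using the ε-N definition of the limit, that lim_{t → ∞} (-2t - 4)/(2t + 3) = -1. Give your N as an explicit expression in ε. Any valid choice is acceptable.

Suppose ε > 0. We seek N > 0 such that t > N implies |(-2t - 4)/(2t + 3) + 1| < ε.
(-2t - 4)/(2t + 3) + 1 = (2(-2t - 4) − (-2)(2t + 3)) / (2(2t + 3)) = -2/(2(2t + 3)).
For t > 0 we have 2t + 3 > 2t, so |(-2t - 4)/(2t + 3) + 1| = 2/(2(2t + 3)) < 2/(2·2t) = (1/2)/t.
Thus |(-2t - 4)/(2t + 3) + 1| < ε whenever t > (1/2)/ε.
Take N = (1/2)/ε. If t > N then |(-2t - 4)/(2t + 3) + 1| < (1/2)/t < ε.

N = (1/2)/ε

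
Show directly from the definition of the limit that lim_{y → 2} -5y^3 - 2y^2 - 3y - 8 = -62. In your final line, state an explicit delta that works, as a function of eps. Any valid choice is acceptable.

delta = min(1, eps/108)

Suppose eps > 0. We want delta > 0 such that 0 < |y − 2| < delta implies |(-5y^3 - 2y^2 - 3y - 8) + 62| < eps.
(-5y^3 - 2y^2 - 3y - 8) + 62 = -5y^3 - 2y^2 - 3y + 54 = (y − 2)(-5y^2 - 12y - 27).
So |(-5y^3 - 2y^2 - 3y - 8) + 62| = |y − 2|·|-5y^2 - 12y - 27|.
Require delta ≤ 1. Then |y − 2| < 1 gives |y| < 3, and by the triangle inequality |-5y^2 - 12y - 27| ≤ 5·3^2 + 12·3 + 27 = 108.
Hence |(-5y^3 - 2y^2 - 3y - 8) + 62| ≤ 108|y − 2| < eps provided |y − 2| < eps/108.
Take delta = min(1, eps/108). Then 0 < |y − 2| < delta gives both |y − 2| < 1 and |y − 2| < eps/108, so |(-5y^3 - 2y^2 - 3y - 8) + 62| < eps.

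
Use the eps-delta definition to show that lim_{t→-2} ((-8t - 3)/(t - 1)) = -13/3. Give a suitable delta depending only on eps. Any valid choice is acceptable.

Fix eps > 0. We want delta > 0 with 0 < |t + 2| < delta ⇒ |(-8t - 3)/(t - 1) + 13/3| < eps.
Combining over a common denominator, (-8t - 3)/(t - 1) + 13/3 = [(-8t - 3)·(-3) − 13·(t - 1)] / [(-3)·(t - 1)] = 11(t + 2) / ((-3)(t - 1)).
So |(-8t - 3)/(t - 1) + 13/3| = 11|t + 2| / (3·|t − 1|).
Restrict delta ≤ 3/2. Then |t + 2| < 3/2 gives |t − 1| = |(t + 2) + (-3)| ≥ 3 − 3/2 = 3/2.
Hence |(-8t - 3)/(t - 1) + 13/3| < 11|t + 2|/(3·(3/2)) = (22/9)|t + 2|, which is < eps once |t + 2| < (9/22)eps.
Take delta = min(3/2, (9/22)eps). Then 0 < |t + 2| < delta forces both bounds, so |(-8t - 3)/(t - 1) + 13/3| < eps.

delta = min(3/2, (9/22)eps)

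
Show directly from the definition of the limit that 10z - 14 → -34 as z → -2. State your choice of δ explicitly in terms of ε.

Let ε > 0 be given. We need δ > 0 so that 0 < |z + 2| < δ implies |(10z - 14) + 34| < ε.
|(10z - 14) + 34| = |10z + 20| = 10|z + 2|.
Thus it suffices that |z + 2| < ε/10.
Choosing δ = ε/10 gives |(10z - 14) + 34| = 10|z + 2| < ε whenever |z + 2| < δ.

δ = ε/10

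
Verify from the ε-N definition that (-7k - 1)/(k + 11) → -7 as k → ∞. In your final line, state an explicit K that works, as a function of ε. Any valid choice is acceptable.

K = 76/ε

Let ε > 0. For k ≥ 1, |(-7k - 1)/(k + 11) + 7| = |76|/((k + 11)) = 76/((k + 11)).
Since k + 11 ≥ k for k ≥ 1, this is ≤ 76/(k) = 76/k.
So |(-7k - 1)/(k + 11) + 7| < ε whenever k > 76/ε.
Take K = 76/ε. If k > K then |(-7k - 1)/(k + 11) + 7| ≤ 76/k < ε.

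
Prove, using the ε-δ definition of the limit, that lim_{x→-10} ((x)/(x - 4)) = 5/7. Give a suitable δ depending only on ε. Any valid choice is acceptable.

Let ε > 0 be given. We want δ > 0 with 0 < |x + 10| < δ ⇒ |(x)/(x - 4) − (5/7)| < ε.
Combining over a common denominator, (x)/(x - 4) − (5/7) = [(x)·(-14) − (-10)·(x - 4)] / [(-14)·(x - 4)] = -4(x + 10) / ((-14)(x - 4)).
So |(x)/(x - 4) − (5/7)| = 4|x + 10| / (14·|x − 4|).
Restrict δ ≤ 7. Then |x + 10| < 7 gives |x − 4| = |(x + 10) + (-14)| ≥ 14 − 7 = 7.
Hence |(x)/(x - 4) − (5/7)| < 4|x + 10|/(14·7) = (2/49)|x + 10|, which is < ε once |x + 10| < (49/2)ε.
Take δ = min(7, (49/2)ε). Then 0 < |x + 10| < δ forces both bounds, so |(x)/(x - 4) − (5/7)| < ε.

δ = min(7, (49/2)ε)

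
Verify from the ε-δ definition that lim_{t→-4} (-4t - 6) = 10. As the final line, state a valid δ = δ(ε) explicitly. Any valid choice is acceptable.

Suppose ε > 0. We need δ > 0 so that 0 < |t + 4| < δ implies |(-4t - 6) − 10| < ε.
Since (-4t - 6) − 10 = -4(t + 4), we have |(-4t - 6) − 10| = 4|t + 4|.
So 4|t + 4| < ε exactly when |t + 4| < ε/4.
Take δ = ε/4. If 0 < |t + 4| < δ then |(-4t - 6) − 10| = 4|t + 4| < 4·(ε/4) = ε.

δ = ε/4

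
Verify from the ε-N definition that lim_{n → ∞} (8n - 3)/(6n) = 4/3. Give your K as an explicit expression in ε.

K = (1/2)/ε

Fix ε > 0. For n ≥ 1, |(8n - 3)/(6n) − (4/3)| = |-18|/(6(6n)) = 18/(6(6n)).
Since 6n ≥ 6n for n ≥ 1, this is ≤ 18/(6·6n) = (1/2)/n.
So |(8n - 3)/(6n) − (4/3)| < ε whenever n > (1/2)/ε.
Take K = (1/2)/ε. If n > K then |(8n - 3)/(6n) − (4/3)| ≤ (1/2)/n < ε.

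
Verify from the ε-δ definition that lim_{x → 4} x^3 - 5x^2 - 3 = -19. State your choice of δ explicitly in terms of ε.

Let ε > 0. We want δ > 0 such that 0 < |x − 4| < δ implies |(x^3 - 5x^2 - 3) + 19| < ε.
(x^3 - 5x^2 - 3) + 19 = x^3 - 5x^2 + 16 = (x − 4)(x^2 - x - 4).
So |(x^3 - 5x^2 - 3) + 19| = |x − 4|·|x^2 - x - 4|.
Assume first that |x − 4| < 2, so |x| < 6. Then |x^2 - x - 4| ≤ 6^2 + 6 + 4 = 46.
Hence |(x^3 - 5x^2 - 3) + 19| ≤ 46|x − 4| < ε provided |x − 4| < ε/46.
Choosing δ = min(2, ε/46) ensures both conditions, hence |(x^3 - 5x^2 - 3) + 19| < ε.

δ = min(2, ε/46)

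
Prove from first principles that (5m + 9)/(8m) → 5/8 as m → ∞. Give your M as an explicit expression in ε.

Fix ε > 0. For m ≥ 1, |(5m + 9)/(8m) − (5/8)| = |72|/(8(8m)) = 72/(8(8m)).
Since 8m ≥ 8m for m ≥ 1, this is ≤ 72/(8·8m) = (9/8)/m.
So |(5m + 9)/(8m) − (5/8)| < ε whenever m > (9/8)/ε.
Take M = (9/8)/ε. If m > M then |(5m + 9)/(8m) − (5/8)| ≤ (9/8)/m < ε.

M = (9/8)/ε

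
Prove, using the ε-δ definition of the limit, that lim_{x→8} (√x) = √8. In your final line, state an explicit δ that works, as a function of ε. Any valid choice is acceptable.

δ = min(8, √8·ε)

Let ε > 0. We want δ > 0 such that 0 < |x − 8| < δ implies |√x − √8| < ε.
Rationalise: √x − √8 = (x − 8)/(√x + √8), so |√x − √8| = |x − 8|/(√x + √8).
Restrict δ ≤ 8 so that |x − 8| < 8 forces x > 0, and then √x + √8 > √8.
Hence |√x − √8| < |x − 8|/√8, which is < ε once |x − 8| < √8·ε.
Take δ = min(8, √8·ε). If 0 < |x − 8| < δ then x > 0 and |√x − √8| < |x − 8|/√8 < ε.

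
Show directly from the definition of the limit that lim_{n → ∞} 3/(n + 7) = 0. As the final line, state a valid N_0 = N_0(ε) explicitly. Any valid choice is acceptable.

N_0 = 3/ε

Let ε > 0. For n ≥ 1, |3/(n + 7) − 0| = 3/(n + 7) ≤ 3/n.
We need 3/n < ε, i.e. n > 3/ε.
Take N_0 = 3/ε. If n > N_0 then |3/(n + 7)| ≤ 3/n < ε.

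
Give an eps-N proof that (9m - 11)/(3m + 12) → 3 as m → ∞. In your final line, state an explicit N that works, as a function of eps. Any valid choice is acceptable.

Fix eps > 0. For m ≥ 1, |(9m - 11)/(3m + 12) − 3| = |-141|/(3(3m + 12)) = 141/(3(3m + 12)).
Since 3m + 12 ≥ 3m for m ≥ 1, this is ≤ 141/(3·3m) = (47/3)/m.
So |(9m - 11)/(3m + 12) − 3| < eps whenever m > (47/3)/eps.
Take N = (47/3)/eps. If m > N then |(9m - 11)/(3m + 12) − 3| ≤ (47/3)/m < eps.

N = (47/3)/eps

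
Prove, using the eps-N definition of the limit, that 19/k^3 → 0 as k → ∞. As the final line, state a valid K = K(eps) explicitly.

Fix eps > 0. For k ≥ 1, |19/k^3 − 0| = 19/k^3.
19/k^3 < eps ⇔ k^3 > 19/eps ⇔ k > (19/eps)^{1/3}.
Take K = (19/eps)^{1/3}. Then k > K implies 19/k^3 < eps.

K = (19/eps)^{1/3}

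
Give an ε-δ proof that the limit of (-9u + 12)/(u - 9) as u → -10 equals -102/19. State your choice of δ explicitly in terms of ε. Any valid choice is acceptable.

δ = min(19/2, (361/138)ε)

Suppose ε > 0. We want δ > 0 with 0 < |u + 10| < δ ⇒ |(-9u + 12)/(u - 9) + 102/19| < ε.
Combining over a common denominator, (-9u + 12)/(u - 9) + 102/19 = [(-9u + 12)·(-19) − 102·(u - 9)] / [(-19)·(u - 9)] = 69(u + 10) / ((-19)(u - 9)).
So |(-9u + 12)/(u - 9) + 102/19| = 69|u + 10| / (19·|u − 9|).
Require δ ≤ 19/2, so |u − 9| ≥ |-19| − |u + 10| > 19 − 19/2 = 19/2.
Hence |(-9u + 12)/(u - 9) + 102/19| < 69|u + 10|/(19·(19/2)) = (138/361)|u + 10|, which is < ε once |u + 10| < (361/138)ε.
Take δ = min(19/2, (361/138)ε). Then 0 < |u + 10| < δ forces both bounds, so |(-9u + 12)/(u - 9) + 102/19| < ε.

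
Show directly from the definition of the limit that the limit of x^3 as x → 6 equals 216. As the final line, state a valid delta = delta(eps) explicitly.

Fix eps > 0. We seek delta > 0 with 0 < |x − 6| < delta ⇒ |x^3 − 216| < eps.
Factor: x^3 − 216 = (x − 6)(x^2 + 6x + 36), so |x^3 − 216| = |x − 6|·|x^2 + 6x + 36|.
Impose delta ≤ 2 so that |x| < 8; then |x^2 + 6x + 36| ≤ 148.
Hence |x^3 − 216| ≤ 148|x − 6|, which is < eps once |x − 6| < eps/148.
Take delta = min(2, eps/148). If 0 < |x − 6| < delta then both bounds hold and |x^3 − 216| ≤ 148|x − 6| < 148·(eps/148) = eps.

delta = min(2, eps/148)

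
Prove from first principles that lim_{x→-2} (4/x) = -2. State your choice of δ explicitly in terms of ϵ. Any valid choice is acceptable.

Fix ϵ > 0. We seek δ > 0 such that 0 < |x + 2| < δ implies |4/x + 2| < ϵ.
|4/x + 2| = 4·|-2 − x|/(2·|x|) = 4|x + 2|/(2|x|).
Restrict δ ≤ 1. Then |x + 2| < 1 gives |x| > 1, so 2|x| > 2.
Then |4/x + 2| < 4|x + 2|/2, which is < ϵ when |x + 2| < (1/2)ϵ.
Take δ = min(1, (1/2)ϵ). Then 0 < |x + 2| < δ gives both |x + 2| < 1 and |x + 2| < (1/2)ϵ, so |4/x + 2| < ϵ.

δ = min(1, (1/2)ϵ)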